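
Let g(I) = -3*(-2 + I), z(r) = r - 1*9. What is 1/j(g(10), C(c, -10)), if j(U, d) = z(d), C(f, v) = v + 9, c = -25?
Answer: -⅒ ≈ -0.10000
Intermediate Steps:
z(r) = -9 + r (z(r) = r - 9 = -9 + r)
C(f, v) = 9 + v
g(I) = 6 - 3*I
j(U, d) = -9 + d
1/j(g(10), C(c, -10)) = 1/(-9 + (9 - 10)) = 1/(-9 - 1) = 1/(-10) = -⅒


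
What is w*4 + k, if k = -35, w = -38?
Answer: -187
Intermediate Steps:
w*4 + k = -38*4 - 35 = -152 - 35 = -187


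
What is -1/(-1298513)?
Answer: 1/1298513 ≈ 7.7011e-7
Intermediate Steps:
-1/(-1298513) = -1*(-1/1298513) = 1/1298513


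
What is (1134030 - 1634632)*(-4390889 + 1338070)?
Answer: 1528247297038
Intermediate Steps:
(1134030 - 1634632)*(-4390889 + 1338070) = -500602*(-3052819) = 1528247297038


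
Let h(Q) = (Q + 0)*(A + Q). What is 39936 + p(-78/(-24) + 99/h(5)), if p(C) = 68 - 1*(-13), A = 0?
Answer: 40017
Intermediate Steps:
h(Q) = Q² (h(Q) = (Q + 0)*(0 + Q) = Q*Q = Q²)
p(C) = 81 (p(C) = 68 + 13 = 81)
39936 + p(-78/(-24) + 99/h(5)) = 39936 + 81 = 40017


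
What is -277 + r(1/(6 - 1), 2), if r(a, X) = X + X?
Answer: -273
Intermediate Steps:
r(a, X) = 2*X
-277 + r(1/(6 - 1), 2) = -277 + 2*2 = -277 + 4 = -273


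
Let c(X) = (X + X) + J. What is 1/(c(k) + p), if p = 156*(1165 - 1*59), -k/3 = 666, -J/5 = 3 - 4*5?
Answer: 1/168625 ≈ 5.9303e-6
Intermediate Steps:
J = 85 (J = -5*(3 - 4*5) = -5*(3 - 20) = -5*(-17) = 85)
k = -1998 (k = -3*666 = -1998)
c(X) = 85 + 2*X (c(X) = (X + X) + 85 = 2*X + 85 = 85 + 2*X)
p = 172536 (p = 156*(1165 - 59) = 156*1106 = 172536)
1/(c(k) + p) = 1/((85 + 2*(-1998)) + 172536) = 1/((85 - 3996) + 172536) = 1/(-3911 + 172536) = 1/168625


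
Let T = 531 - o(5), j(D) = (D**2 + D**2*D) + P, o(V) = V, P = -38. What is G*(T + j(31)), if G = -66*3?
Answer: -6185520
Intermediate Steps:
G = -198
j(D) = -38 + D**2 + D**3 (j(D) = (D**2 + D**2*D) - 38 = (D**2 + D**3) - 38 = -38 + D**2 + D**3)
T = 526 (T = 531 - 1*5 = 531 - 5 = 526)
G*(T + j(31)) = -198*(526 + (-38 + 31**2 + 31**3)) = -198*(526 + (-38 + 961 + 29791)) = -198*(526 + 30714) = -198*31240 = -6185520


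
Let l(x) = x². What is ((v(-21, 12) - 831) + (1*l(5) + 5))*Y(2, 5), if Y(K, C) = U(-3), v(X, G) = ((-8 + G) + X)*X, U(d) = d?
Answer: 1332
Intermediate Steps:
v(X, G) = X*(-8 + G + X) (v(X, G) = (-8 + G + X)*X = X*(-8 + G + X))
Y(K, C) = -3
((v(-21, 12) - 831) + (1*l(5) + 5))*Y(2, 5) = ((-21*(-8 + 12 - 21) - 831) + (1*5² + 5))*(-3) = ((-21*(-17) - 831) + (1*25 + 5))*(-3) = ((357 - 831) + (25 + 5))*(-3) = (-474 + 30)*(-3) = -444*(-3) = 1332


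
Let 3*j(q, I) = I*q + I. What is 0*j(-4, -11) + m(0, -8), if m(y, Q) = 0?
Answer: 0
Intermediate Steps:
j(q, I) = I/3 + I*q/3 (j(q, I) = (I*q + I)/3 = (I + I*q)/3 = I/3 + I*q/3)
0*j(-4, -11) + m(0, -8) = 0*((1/3)*(-11)*(1 - 4)) + 0 = 0*((1/3)*(-11)*(-3)) + 0 = 0*11 + 0 = 0 + 0 = 0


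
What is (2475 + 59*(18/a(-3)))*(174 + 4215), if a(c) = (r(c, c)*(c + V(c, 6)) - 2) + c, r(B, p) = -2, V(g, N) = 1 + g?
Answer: 58974993/5 ≈ 1.1795e+7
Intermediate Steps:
a(c) = -4 - 3*c (a(c) = (-2*(c + (1 + c)) - 2) + c = (-2*(1 + 2*c) - 2) + c = ((-2 - 4*c) - 2) + c = (-4 - 4*c) + c = -4 - 3*c)
(2475 + 59*(18/a(-3)))*(174 + 4215) = (2475 + 59*(18/(-4 - 3*(-3))))*(174 + 4215) = (2475 + 59*(18/(-4 + 9)))*4389 = (2475 + 59*(18/5))*4389 = (2475 + 1062/5)*4389 = (13437/5)*4389 = 58974993/5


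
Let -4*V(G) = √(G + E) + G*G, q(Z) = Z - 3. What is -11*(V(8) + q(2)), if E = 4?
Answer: 187 + 11*√3/2 ≈ 196.53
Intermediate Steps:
q(Z) = -3 + Z
V(G) = -G²/4 - √(4 + G)/4 (V(G) = -(√(G + 4) + G*G)/4 = -(√(4 + G) + G²)/4 = -(G² + √(4 + G))/4 = -G²/4 - √(4 + G)/4)
-11*(V(8) + q(2)) = -11*((-¼*8² - √(4 + 8)/4) + (-3 + 2)) = -11*((-¼*64 - √3/2) - 1) = -11*((-16 - √3/2) - 1) = -11*(-17 - √3/2) = 187 + 11*√3/2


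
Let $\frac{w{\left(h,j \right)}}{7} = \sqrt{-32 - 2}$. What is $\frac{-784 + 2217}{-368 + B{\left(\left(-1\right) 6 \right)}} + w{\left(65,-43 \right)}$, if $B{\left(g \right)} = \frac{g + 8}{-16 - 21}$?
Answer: $- \frac{53021}{13618} + 7 i \sqrt{34} \approx -3.8935 + 40.817 i$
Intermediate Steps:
$B{\left(g \right)} = - \frac{8}{37} - \frac{g}{37}$ ($B{\left(g \right)} = \frac{8 + g}{-37} = \left(8 + g\right) \left(- \frac{1}{37}\right) = - \frac{8}{37} - \frac{g}{37}$)
$w{\left(h,j \right)} = 7 i \sqrt{34}$ ($w{\left(h,j \right)} = 7 \sqrt{-32 - 2} = 7 \sqrt{-34} = 7 i \sqrt{34}$)
$\frac{-784 + 2217}{-368 + B{\left(\left(-1\right) 6 \right)}} + w{\left(65,-43 \right)} = \frac{-784 + 2217}{-368 - \left(\frac{8}{37} + \frac{\left(-1\right) 6}{37}\right)} + 7 i \sqrt{34} = \frac{1433}{-368 - \frac{2}{37}} + 7 i \sqrt{34} = \frac{1433}{- \frac{13618}{37}} + 7 i \sqrt{34} = 1433 \left(- \frac{37}{13618}\right) + 7 i \sqrt{34} = - \frac{53021}{13618} + 7 i \sqrt{34}$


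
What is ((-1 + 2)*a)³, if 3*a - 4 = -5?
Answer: -1/27 ≈ -0.037037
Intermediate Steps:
a = -⅓ (a = 4/3 + (⅓)*(-5) = 4/3 - 5/3 = -⅓ ≈ -0.33333)
((-1 + 2)*a)³ = ((-1 + 2)*(-⅓))³ = (1*(-⅓))³ = (-⅓)³ = -1/27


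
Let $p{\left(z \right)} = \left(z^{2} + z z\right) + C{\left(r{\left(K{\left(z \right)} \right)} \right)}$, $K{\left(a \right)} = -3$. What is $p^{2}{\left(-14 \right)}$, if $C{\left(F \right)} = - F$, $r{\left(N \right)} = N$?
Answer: $156025$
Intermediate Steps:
$p{\left(z \right)} = 3 + 2 z^{2}$ ($p{\left(z \right)} = \left(z^{2} + z z\right) - -3 = \left(z^{2} + z^{2}\right) + 3 = 2 z^{2} + 3 = 3 + 2 z^{2}$)
$p^{2}{\left(-14 \right)} = \left(3 + 2 \left(-14\right)^{2}\right)^{2} = \left(3 + 2 \cdot 196\right)^{2} = \left(3 + 392\right)^{2} = 395^{2} = 156025$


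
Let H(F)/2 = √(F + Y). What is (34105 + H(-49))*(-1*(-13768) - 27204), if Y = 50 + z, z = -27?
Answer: -458234780 - 26872*I*√26 ≈ -4.5823e+8 - 1.3702e+5*I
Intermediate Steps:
Y = 23 (Y = 50 - 27 = 23)
H(F) = 2*√(23 + F) (H(F) = 2*√(F + 23) = 2*√(23 + F))
(34105 + H(-49))*(-1*(-13768) - 27204) = (34105 + 2*√(23 - 49))*(-1*(-13768) - 27204) = (34105 + 2*√(-26))*(13768 - 27204) = (34105 + 2*(I*√26))*(-13436) = (34105 + 2*I*√26)*(-13436) = -458234780 - 26872*I*√26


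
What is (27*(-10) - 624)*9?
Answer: -8046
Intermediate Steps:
(27*(-10) - 624)*9 = (-270 - 624)*9 = -894*9 = -8046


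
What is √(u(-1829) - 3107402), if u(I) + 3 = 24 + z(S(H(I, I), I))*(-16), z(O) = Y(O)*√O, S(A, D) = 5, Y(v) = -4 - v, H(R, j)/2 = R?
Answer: √(-3107381 + 144*√5) ≈ 1762.7*I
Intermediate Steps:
H(R, j) = 2*R
z(O) = √O*(-4 - O) (z(O) = (-4 - O)*√O = √O*(-4 - O))
u(I) = 21 + 144*√5 (u(I) = -3 + (24 + (√5*(-4 - 1*5))*(-16)) = -3 + (24 + (√5*(-4 - 5))*(-16)) = -3 + (24 + (√5*(-9))*(-16)) = -3 + (24 - 9*√5*(-16)) = -3 + (24 + 144*√5) = 21 + 144*√5)
√(u(-1829) - 3107402) = √((21 + 144*√5) - 3107402) = √(-3107381 + 144*√5)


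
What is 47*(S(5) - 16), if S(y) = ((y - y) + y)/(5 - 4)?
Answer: -517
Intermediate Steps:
S(y) = y (S(y) = (0 + y)/1 = y*1 = y)
47*(S(5) - 16) = 47*(5 - 16) = 47*(-11) = -517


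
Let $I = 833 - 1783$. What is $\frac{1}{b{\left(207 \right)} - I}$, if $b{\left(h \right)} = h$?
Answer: $\frac{1}{1157} \approx 0.0008643$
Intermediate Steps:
$I = -950$ ($I = 833 - 1783 = -950$)
$\frac{1}{b{\left(207 \right)} - I} = \frac{1}{207 - -950} = \frac{1}{207 + 950} = \frac{1}{1157}$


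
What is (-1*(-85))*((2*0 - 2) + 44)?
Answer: 3570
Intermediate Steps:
(-1*(-85))*((2*0 - 2) + 44) = 85*((0 - 2) + 44) = 85*(-2 + 44) = 85*42 = 3570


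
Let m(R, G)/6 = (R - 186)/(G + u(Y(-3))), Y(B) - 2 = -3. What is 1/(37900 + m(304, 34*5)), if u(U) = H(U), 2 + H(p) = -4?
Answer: 41/1554077 ≈ 2.6382e-5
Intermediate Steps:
Y(B) = -1 (Y(B) = 2 - 3 = -1)
H(p) = -6 (H(p) = -2 - 4 = -6)
u(U) = -6
m(R, G) = 6*(-186 + R)/(-6 + G) (m(R, G) = 6*((R - 186)/(G - 6)) = 6*((-186 + R)/(-6 + G)) = 6*(-186 + R)/(-6 + G))
1/(37900 + m(304, 34*5)) = 1/(37900 + 6*(-186 + 304)/(-6 + 34*5)) = 1/(37900 + 6*118/(-6 + 170)) = 1/(37900 + 6*118/164) = 1/(37900 + 6*(1/164)*118) = 1/(37900 + 177/41) = 1/(1554077/41) = 41/1554077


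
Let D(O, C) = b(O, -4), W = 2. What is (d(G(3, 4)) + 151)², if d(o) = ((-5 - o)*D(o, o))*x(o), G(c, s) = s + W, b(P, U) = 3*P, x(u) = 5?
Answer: 703921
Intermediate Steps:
D(O, C) = 3*O
G(c, s) = 2 + s (G(c, s) = s + 2 = 2 + s)
d(o) = 15*o*(-5 - o) (d(o) = ((-5 - o)*(3*o))*5 = (3*o*(-5 - o))*5 = 15*o*(-5 - o))
(d(G(3, 4)) + 151)² = (-15*(2 + 4)*(5 + (2 + 4)) + 151)² = (-15*6*(5 + 6) + 151)² = (-15*6*11 + 151)² = (-990 + 151)² = (-839)² = 703921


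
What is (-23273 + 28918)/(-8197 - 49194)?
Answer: -5645/57391 ≈ -0.098360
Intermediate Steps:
(-23273 + 28918)/(-8197 - 49194) = 5645/(-57391) = 5645*(-1/57391) = -5645/57391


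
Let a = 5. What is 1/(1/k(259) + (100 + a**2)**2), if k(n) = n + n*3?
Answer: 1036/16187501 ≈ 6.4000e-5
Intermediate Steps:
k(n) = 4*n (k(n) = n + 3*n = 4*n)
1/(1/k(259) + (100 + a**2)**2) = 1/(1/(4*259) + (100 + 5**2)**2) = 1/(1/1036 + (100 + 25)**2) = 1/(1/1036 + 125**2) = 1/(1/1036 + 15625) = 1/(16187501/1036) = 1036/16187501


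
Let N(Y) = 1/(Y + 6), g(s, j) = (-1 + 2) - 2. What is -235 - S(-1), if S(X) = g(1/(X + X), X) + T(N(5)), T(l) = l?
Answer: -2575/11 ≈ -234.09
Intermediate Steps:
g(s, j) = -1 (g(s, j) = 1 - 2 = -1)
N(Y) = 1/(6 + Y)
S(X) = -10/11 (S(X) = -1 + 1/(6 + 5) = -1 + 1/11 = -10/11)
-235 - S(-1) = -235 - 1*(-10/11) = -235 + 10/11 = -2575/11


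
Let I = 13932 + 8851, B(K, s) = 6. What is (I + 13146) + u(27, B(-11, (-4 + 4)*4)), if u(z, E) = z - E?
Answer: 35950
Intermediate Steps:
I = 22783
(I + 13146) + u(27, B(-11, (-4 + 4)*4)) = (22783 + 13146) + (27 - 1*6) = 35929 + (27 - 6) = 35929 + 21 = 35950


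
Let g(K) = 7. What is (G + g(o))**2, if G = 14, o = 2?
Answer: 441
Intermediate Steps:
(G + g(o))**2 = (14 + 7)**2 = 21**2 = 441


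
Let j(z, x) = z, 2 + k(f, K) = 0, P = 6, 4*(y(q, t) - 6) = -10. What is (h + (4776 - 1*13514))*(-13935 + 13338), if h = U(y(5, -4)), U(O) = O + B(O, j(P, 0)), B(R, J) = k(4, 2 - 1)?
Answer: 10431381/2 ≈ 5.2157e+6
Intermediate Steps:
y(q, t) = 7/2 (y(q, t) = 6 + (¼)*(-10) = 6 - 5/2 = 7/2)
k(f, K) = -2 (k(f, K) = -2 + 0 = -2)
B(R, J) = -2
U(O) = -2 + O (U(O) = O - 2 = -2 + O)
h = 3/2 (h = -2 + 7/2 = 3/2 ≈ 1.5000)
(h + (4776 - 1*13514))*(-13935 + 13338) = (3/2 + (4776 - 1*13514))*(-13935 + 13338) = (3/2 + (4776 - 13514))*(-597) = (3/2 - 8738)*(-597) = -17473/2*(-597) = 10431381/2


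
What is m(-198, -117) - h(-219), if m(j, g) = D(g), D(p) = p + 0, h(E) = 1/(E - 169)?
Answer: -45395/388 ≈ -117.00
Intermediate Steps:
h(E) = 1/(-169 + E)
D(p) = p
m(j, g) = g
m(-198, -117) - h(-219) = -117 - 1/(-169 - 219) = -117 - 1/(-388) = -117 - 1*(-1/388) = -117 + 1/388 = -45395/388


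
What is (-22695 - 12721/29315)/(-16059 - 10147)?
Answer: 332658323/384114445 ≈ 0.86604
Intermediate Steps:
(-22695 - 12721/29315)/(-16059 - 10147) = (-22695 - 12721*1/29315)/(-26206) = (-22695 - 12721/29315)*(-1/26206) = -665316646/29315*(-1/26206) = 332658323/384114445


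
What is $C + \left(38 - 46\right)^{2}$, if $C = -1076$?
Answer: $-1012$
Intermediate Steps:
$C + \left(38 - 46\right)^{2} = -1076 + \left(38 - 46\right)^{2} = -1076 + \left(-8\right)^{2} = -1076 + 64 = -1012$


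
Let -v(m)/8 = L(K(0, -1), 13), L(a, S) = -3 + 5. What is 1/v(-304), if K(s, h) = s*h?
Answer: -1/16 ≈ -0.062500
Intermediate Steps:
K(s, h) = h*s
L(a, S) = 2
v(m) = -16 (v(m) = -8*2 = -16)
1/v(-304) = 1/(-16) = -1/16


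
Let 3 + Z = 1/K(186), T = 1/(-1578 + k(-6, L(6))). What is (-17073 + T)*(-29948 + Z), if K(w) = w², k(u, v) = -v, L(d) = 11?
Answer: 14055327615592705/27486522 ≈ 5.1135e+8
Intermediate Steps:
T = -1/1589 (T = 1/(-1578 - 1*11) = 1/(-1578 - 11) = 1/(-1589) = -1/1589 ≈ -0.00062933)
Z = -103787/34596 (Z = -3 + 1/(186²) = -3 + 1/34596 = -103787/34596 ≈ -3.0000)
(-17073 + T)*(-29948 + Z) = (-17073 - 1/1589)*(-29948 - 103787/34596) = -27128998/1589*(-1036184795/34596) = 14055327615592705/27486522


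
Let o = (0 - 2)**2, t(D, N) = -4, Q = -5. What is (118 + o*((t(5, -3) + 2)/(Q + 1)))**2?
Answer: 14400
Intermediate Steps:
o = 4 (o = (-2)**2 = 4)
(118 + o*((t(5, -3) + 2)/(Q + 1)))**2 = (118 + 4*((-4 + 2)/(-5 + 1)))**2 = (118 + 4*(-2/(-4)))**2 = (118 + 4*(-2*(-1/4)))**2 = (118 + 4*(1/2))**2 = (118 + 2)**2 = 120**2 = 14400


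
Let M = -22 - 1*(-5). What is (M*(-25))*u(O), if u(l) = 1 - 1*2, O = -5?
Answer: -425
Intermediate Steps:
u(l) = -1 (u(l) = 1 - 2 = -1)
M = -17 (M = -22 + 5 = -17)
(M*(-25))*u(O) = -17*(-25)*(-1) = 425*(-1) = -425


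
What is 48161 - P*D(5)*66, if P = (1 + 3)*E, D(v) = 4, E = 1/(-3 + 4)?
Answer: 47105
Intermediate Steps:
E = 1 (E = 1/1 = 1)
P = 4 (P = (1 + 3)*1 = 4*1 = 4)
48161 - P*D(5)*66 = 48161 - 4*4*66 = 48161 - 16*66 = 48161 - 1*1056 = 48161 - 1056 = 47105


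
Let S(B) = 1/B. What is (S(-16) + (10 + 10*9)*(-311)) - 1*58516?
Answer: -1433857/16 ≈ -89616.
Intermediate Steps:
(S(-16) + (10 + 10*9)*(-311)) - 1*58516 = (1/(-16) + (10 + 10*9)*(-311)) - 1*58516 = (-1/16 + (10 + 90)*(-311)) - 58516 = (-1/16 + 100*(-311)) - 58516 = (-1/16 - 31100) - 58516 = -497601/16 - 58516 = -1433857/16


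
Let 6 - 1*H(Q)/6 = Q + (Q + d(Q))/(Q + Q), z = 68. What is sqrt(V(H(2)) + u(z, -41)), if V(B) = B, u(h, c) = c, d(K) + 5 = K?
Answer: I*sqrt(62)/2 ≈ 3.937*I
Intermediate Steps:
d(K) = -5 + K
H(Q) = 36 - 6*Q - 3*(-5 + 2*Q)/Q (H(Q) = 36 - 6*(Q + (Q + (-5 + Q))/(Q + Q)) = 36 - 6*(Q + (-5 + 2*Q)/((2*Q))) = 36 - 6*(Q + (-5 + 2*Q)*(1/(2*Q))) = 36 - 6*(Q + (-5 + 2*Q)/(2*Q)) = 36 + (-6*Q - 3*(-5 + 2*Q)/Q) = 36 - 6*Q - 3*(-5 + 2*Q)/Q)
sqrt(V(H(2)) + u(z, -41)) = sqrt((30 - 6*2 + 15/2) - 41) = sqrt((30 - 12 + 15*(1/2)) - 41) = sqrt((30 - 12 + 15/2) - 41) = sqrt(51/2 - 41) = sqrt(-31/2) = I*sqrt(62)/2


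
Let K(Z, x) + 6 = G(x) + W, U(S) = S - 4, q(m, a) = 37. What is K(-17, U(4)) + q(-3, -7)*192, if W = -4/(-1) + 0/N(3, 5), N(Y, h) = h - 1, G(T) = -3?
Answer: 7099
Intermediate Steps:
N(Y, h) = -1 + h
U(S) = -4 + S
W = 4 (W = -4/(-1) + 0/(-1 + 5) = -4*(-1) + 0/4 = 4 + 0*(1/4) = 4 + 0 = 4)
K(Z, x) = -5 (K(Z, x) = -6 + (-3 + 4) = -6 + 1 = -5)
K(-17, U(4)) + q(-3, -7)*192 = -5 + 37*192 = -5 + 7104 = 7099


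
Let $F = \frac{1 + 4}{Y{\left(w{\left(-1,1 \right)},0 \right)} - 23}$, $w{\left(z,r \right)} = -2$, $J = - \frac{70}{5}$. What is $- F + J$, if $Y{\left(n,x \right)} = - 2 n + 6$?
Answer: $- \frac{177}{13} \approx -13.615$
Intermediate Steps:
$J = -14$ ($J = \left(-70\right) \frac{1}{5} = -14$)
$Y{\left(n,x \right)} = 6 - 2 n$
$F = - \frac{5}{13}$ ($F = \frac{1 + 4}{\left(6 - -4\right) - 23} = \frac{5}{\left(6 + 4\right) - 23} = \frac{5}{10 - 23} = \frac{5}{-13} = 5 \left(- \frac{1}{13}\right) = - \frac{5}{13} \approx -0.38462$)
$- F + J = \left(-1\right) \left(- \frac{5}{13}\right) - 14 = \frac{5}{13} - 14 = - \frac{177}{13}$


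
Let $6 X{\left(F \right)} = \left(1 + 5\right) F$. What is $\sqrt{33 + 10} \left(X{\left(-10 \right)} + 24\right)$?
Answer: $14 \sqrt{43} \approx 91.804$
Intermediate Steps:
$X{\left(F \right)} = F$ ($X{\left(F \right)} = \frac{\left(1 + 5\right) F}{6} = \frac{6 F}{6} = F$)
$\sqrt{33 + 10} \left(X{\left(-10 \right)} + 24\right) = \sqrt{33 + 10} \left(-10 + 24\right) = \sqrt{43} \cdot 14 = 14 \sqrt{43}$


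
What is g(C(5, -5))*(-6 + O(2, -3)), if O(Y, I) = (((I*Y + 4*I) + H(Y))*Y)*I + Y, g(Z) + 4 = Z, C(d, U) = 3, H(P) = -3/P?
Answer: -113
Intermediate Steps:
g(Z) = -4 + Z
O(Y, I) = Y + I*Y*(-3/Y + 4*I + I*Y) (O(Y, I) = (((I*Y + 4*I) - 3/Y)*Y)*I + Y = (((4*I + I*Y) - 3/Y)*Y)*I + Y = ((-3/Y + 4*I + I*Y)*Y)*I + Y = (Y*(-3/Y + 4*I + I*Y))*I + Y = I*Y*(-3/Y + 4*I + I*Y) + Y = Y + I*Y*(-3/Y + 4*I + I*Y))
g(C(5, -5))*(-6 + O(2, -3)) = (-4 + 3)*(-6 + (-3*(-3) + 2*(1 + 4*(-3)² + 2*(-3)²))) = -(-6 + (9 + 2*(1 + 4*9 + 2*9))) = -(-6 + (9 + 2*(1 + 36 + 18))) = -(-6 + (9 + 2*55)) = -(-6 + (9 + 110)) = -(-6 + 119) = -1*113 = -113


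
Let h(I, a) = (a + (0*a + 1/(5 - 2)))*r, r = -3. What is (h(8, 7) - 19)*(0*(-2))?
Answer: 0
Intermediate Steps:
h(I, a) = -1 - 3*a (h(I, a) = (a + (0*a + 1/(5 - 2)))*(-3) = (a + (0 + 1/3))*(-3) = (a + (0 + ⅓))*(-3) = (a + ⅓)*(-3) = (⅓ + a)*(-3) = -1 - 3*a)
(h(8, 7) - 19)*(0*(-2)) = ((-1 - 3*7) - 19)*(0*(-2)) = ((-1 - 21) - 19)*0 = (-22 - 19)*0 = -41*0 = 0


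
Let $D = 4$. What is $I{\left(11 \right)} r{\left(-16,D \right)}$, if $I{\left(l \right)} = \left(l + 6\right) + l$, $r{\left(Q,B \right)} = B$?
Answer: $112$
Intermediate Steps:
$I{\left(l \right)} = 6 + 2 l$ ($I{\left(l \right)} = \left(6 + l\right) + l = 6 + 2 l$)
$I{\left(11 \right)} r{\left(-16,D \right)} = \left(6 + 2 \cdot 11\right) 4 = \left(6 + 22\right) 4 = 28 \cdot 4 = 112$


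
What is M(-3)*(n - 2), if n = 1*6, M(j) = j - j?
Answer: 0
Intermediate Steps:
M(j) = 0
n = 6
M(-3)*(n - 2) = 0*(6 - 2) = 0*4 = 0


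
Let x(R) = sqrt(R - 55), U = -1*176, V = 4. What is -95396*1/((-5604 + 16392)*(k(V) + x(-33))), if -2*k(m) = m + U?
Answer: -1025507/10092174 + 23849*I*sqrt(22)/10092174 ≈ -0.10161 + 0.011084*I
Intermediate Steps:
U = -176
x(R) = sqrt(-55 + R)
k(m) = 88 - m/2 (k(m) = -(m - 176)/2 = -(-176 + m)/2 = 88 - m/2)
-95396*1/((-5604 + 16392)*(k(V) + x(-33))) = -95396*1/((-5604 + 16392)*((88 - 1/2*4) + sqrt(-55 - 33))) = -95396*1/(10788*((88 - 2) + sqrt(-88))) = -95396*1/(10788*(86 + 2*I*sqrt(22))) = -95396/(927768 + 21576*I*sqrt(22))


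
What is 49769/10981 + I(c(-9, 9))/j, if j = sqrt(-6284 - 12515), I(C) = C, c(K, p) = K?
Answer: 49769/10981 + 9*I*sqrt(18799)/18799 ≈ 4.5323 + 0.065641*I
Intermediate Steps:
j = I*sqrt(18799) (j = sqrt(-18799) = I*sqrt(18799) ≈ 137.11*I)
49769/10981 + I(c(-9, 9))/j = 49769/10981 - 9*(-I*sqrt(18799)/18799) = 49769*(1/10981) - (-9)*I*sqrt(18799)/18799 = 49769/10981 + 9*I*sqrt(18799)/18799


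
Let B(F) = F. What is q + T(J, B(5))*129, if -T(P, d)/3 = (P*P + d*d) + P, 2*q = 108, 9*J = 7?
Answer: -91405/9 ≈ -10156.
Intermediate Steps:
J = 7/9 (J = (1/9)*7 = 7/9 ≈ 0.77778)
q = 54 (q = (1/2)*108 = 54)
T(P, d) = -3*P - 3*P**2 - 3*d**2 (T(P, d) = -3*((P*P + d*d) + P) = -3*((P**2 + d**2) + P) = -3*(P + P**2 + d**2) = -3*P - 3*P**2 - 3*d**2)
q + T(J, B(5))*129 = 54 + (-3*7/9 - 3*(7/9)**2 - 3*5**2)*129 = 54 + (-7/3 - 3*49/81 - 3*25)*129 = 54 + (-7/3 - 49/27 - 75)*129 = 54 - 2137/27*129 = 54 - 91891/9 = -91405/9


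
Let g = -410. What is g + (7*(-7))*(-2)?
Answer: -312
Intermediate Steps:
g + (7*(-7))*(-2) = -410 + (7*(-7))*(-2) = -410 - 49*(-2) = -410 + 98 = -312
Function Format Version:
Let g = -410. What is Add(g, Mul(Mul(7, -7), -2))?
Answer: -312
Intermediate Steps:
Add(g, Mul(Mul(7, -7), -2)) = Add(-410, Mul(Mul(7, -7), -2)) = Add(-410, Mul(-49, -2)) = Add(-410, 98) = -312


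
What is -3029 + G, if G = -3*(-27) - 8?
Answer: -2956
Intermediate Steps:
G = 73 (G = 81 - 8 = 73)
-3029 + G = -3029 + 73 = -2956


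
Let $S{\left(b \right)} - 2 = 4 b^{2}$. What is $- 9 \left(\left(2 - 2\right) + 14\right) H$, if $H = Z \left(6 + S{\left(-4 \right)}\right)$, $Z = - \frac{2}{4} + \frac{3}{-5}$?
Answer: $\frac{49896}{5} \approx 9979.2$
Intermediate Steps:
$Z = - \frac{11}{10}$ ($Z = \left(-2\right) \frac{1}{4} + 3 \left(- \frac{1}{5}\right) = - \frac{1}{2} - \frac{3}{5} = - \frac{11}{10} \approx -1.1$)
$S{\left(b \right)} = 2 + 4 b^{2}$
$H = - \frac{396}{5}$ ($H = - \frac{11 \left(6 + \left(2 + 4 \left(-4\right)^{2}\right)\right)}{10} = - \frac{11 \left(6 + \left(2 + 4 \cdot 16\right)\right)}{10} = - \frac{11 \left(6 + \left(2 + 64\right)\right)}{10} = - \frac{11 \left(6 + 66\right)}{10} = \left(- \frac{11}{10}\right) 72 = - \frac{396}{5} \approx -79.2$)
$- 9 \left(\left(2 - 2\right) + 14\right) H = - 9 \left(\left(2 - 2\right) + 14\right) \left(- \frac{396}{5}\right) = - 9 \left(0 + 14\right) \left(- \frac{396}{5}\right) = \left(-9\right) 14 \left(- \frac{396}{5}\right) = \left(-126\right) \left(- \frac{396}{5}\right) = \frac{49896}{5}$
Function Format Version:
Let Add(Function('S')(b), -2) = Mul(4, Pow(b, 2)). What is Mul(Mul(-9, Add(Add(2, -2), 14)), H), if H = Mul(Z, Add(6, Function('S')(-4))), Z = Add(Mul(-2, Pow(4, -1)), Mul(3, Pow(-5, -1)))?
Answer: Rational(49896, 5) ≈ 9979.2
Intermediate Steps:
Z = Rational(-11, 10) (Z = Add(Mul(-2, Rational(1, 4)), Mul(3, Rational(-1, 5))) = Add(Rational(-1, 2), Rational(-3, 5)) = Rational(-11, 10) ≈ -1.1000)
Function('S')(b) = Add(2, Mul(4, Pow(b, 2)))
H = Rational(-396, 5) (H = Mul(Rational(-11, 10), Add(6, Add(2, Mul(4, Pow(-4, 2))))) = Mul(Rational(-11, 10), Add(6, Add(2, Mul(4, 16)))) = Mul(Rational(-11, 10), Add(6, Add(2, 64))) = Mul(Rational(-11, 10), Add(6, 66)) = Mul(Rational(-11, 10), 72) = Rational(-396, 5) ≈ -79.200)
Mul(Mul(-9, Add(Add(2, -2), 14)), H) = Mul(Mul(-9, Add(Add(2, -2), 14)), Rational(-396, 5)) = Mul(Mul(-9, Add(0, 14)), Rational(-396, 5)) = Mul(Mul(-9, 14), Rational(-396, 5)) = Mul(-126, Rational(-396, 5)) = Rational(49896, 5)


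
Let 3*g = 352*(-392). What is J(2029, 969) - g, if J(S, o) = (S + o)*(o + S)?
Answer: 27101996/3 ≈ 9.0340e+6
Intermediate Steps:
g = -137984/3 (g = (352*(-392))/3 = (⅓)*(-137984) = -137984/3 ≈ -45995.)
J(S, o) = (S + o)² (J(S, o) = (S + o)*(S + o) = (S + o)²)
J(2029, 969) - g = (2029 + 969)² - 1*(-137984/3) = 2998² + 137984/3 = 8988004 + 137984/3 = 27101996/3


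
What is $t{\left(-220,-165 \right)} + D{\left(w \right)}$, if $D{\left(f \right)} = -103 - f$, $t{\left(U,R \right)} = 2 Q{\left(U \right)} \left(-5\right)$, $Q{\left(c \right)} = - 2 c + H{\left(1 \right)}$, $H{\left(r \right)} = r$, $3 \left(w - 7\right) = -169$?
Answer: $- \frac{13391}{3} \approx -4463.7$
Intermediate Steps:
$w = - \frac{148}{3}$ ($w = 7 + \frac{1}{3} \left(-169\right) = 7 - \frac{169}{3} = - \frac{148}{3} \approx -49.333$)
$Q{\left(c \right)} = 1 - 2 c$ ($Q{\left(c \right)} = - 2 c + 1 = 1 - 2 c$)
$t{\left(U,R \right)} = -10 + 20 U$ ($t{\left(U,R \right)} = 2 \left(1 - 2 U\right) \left(-5\right) = \left(2 - 4 U\right) \left(-5\right) = -10 + 20 U$)
$t{\left(-220,-165 \right)} + D{\left(w \right)} = \left(-10 + 20 \left(-220\right)\right) - \frac{161}{3} = \left(-10 - 4400\right) + \left(-103 + \frac{148}{3}\right) = -4410 - \frac{161}{3} = - \frac{13391}{3}$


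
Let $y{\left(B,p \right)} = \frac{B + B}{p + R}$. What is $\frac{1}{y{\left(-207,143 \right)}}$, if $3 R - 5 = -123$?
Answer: $- \frac{311}{1242} \approx -0.2504$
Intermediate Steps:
$R = - \frac{118}{3}$ ($R = \frac{5}{3} + \frac{1}{3} \left(-123\right) = \frac{5}{3} - 41 = - \frac{118}{3} \approx -39.333$)
$y{\left(B,p \right)} = \frac{2 B}{- \frac{118}{3} + p}$ ($y{\left(B,p \right)} = \frac{B + B}{p - \frac{118}{3}} = \frac{2 B}{- \frac{118}{3} + p}$)
$\frac{1}{y{\left(-207,143 \right)}} = \frac{1}{6 \left(-207\right) \frac{1}{-118 + 3 \cdot 143}} = \frac{1}{6 \left(-207\right) \frac{1}{-118 + 429}} = \frac{1}{6 \left(-207\right) \frac{1}{311}} = \frac{1}{- \frac{1242}{311}} = - \frac{311}{1242}$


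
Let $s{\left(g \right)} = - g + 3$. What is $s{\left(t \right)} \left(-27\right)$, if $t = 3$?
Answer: $0$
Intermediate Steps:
$s{\left(g \right)} = 3 - g$
$s{\left(t \right)} \left(-27\right) = \left(3 - 3\right) \left(-27\right) = 0 \left(-27\right) = 0$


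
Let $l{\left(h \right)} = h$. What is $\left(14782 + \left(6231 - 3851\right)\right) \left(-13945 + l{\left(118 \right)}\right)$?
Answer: $-237298974$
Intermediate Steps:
$\left(14782 + \left(6231 - 3851\right)\right) \left(-13945 + l{\left(118 \right)}\right) = \left(14782 + \left(6231 - 3851\right)\right) \left(-13945 + 118\right) = \left(14782 + \left(6231 - 3851\right)\right) \left(-13827\right) = \left(14782 + 2380\right) \left(-13827\right) = 17162 \left(-13827\right) = -237298974$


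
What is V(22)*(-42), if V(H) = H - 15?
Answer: -294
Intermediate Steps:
V(H) = -15 + H
V(22)*(-42) = (-15 + 22)*(-42) = 7*(-42) = -294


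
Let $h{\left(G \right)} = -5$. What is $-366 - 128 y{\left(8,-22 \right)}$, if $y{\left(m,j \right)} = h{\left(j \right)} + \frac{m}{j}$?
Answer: $\frac{3526}{11} \approx 320.55$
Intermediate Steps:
$y{\left(m,j \right)} = -5 + \frac{m}{j}$
$-366 - 128 y{\left(8,-22 \right)} = -366 - 128 \left(-5 + \frac{8}{-22}\right) = -366 - 128 \left(-5 + 8 \left(- \frac{1}{22}\right)\right) = -366 - 128 \left(-5 - \frac{4}{11}\right) = -366 - - \frac{7552}{11} = -366 + \frac{7552}{11} = \frac{3526}{11}$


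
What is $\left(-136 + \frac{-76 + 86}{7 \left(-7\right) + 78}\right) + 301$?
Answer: $\frac{4795}{29} \approx 165.34$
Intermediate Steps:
$\left(-136 + \frac{-76 + 86}{7 \left(-7\right) + 78}\right) + 301 = \left(-136 + \frac{10}{-49 + 78}\right) + 301 = \left(-136 + \frac{10}{29}\right) + 301 = - \frac{3934}{29} + 301 = \frac{4795}{29}$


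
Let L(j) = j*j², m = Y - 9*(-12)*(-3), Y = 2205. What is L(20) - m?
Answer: 6119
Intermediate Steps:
m = 1881 (m = 2205 - 9*(-12)*(-3) = 2205 + 108*(-3) = 2205 - 324 = 1881)
L(j) = j³
L(20) - m = 20³ - 1*1881 = 8000 - 1881 = 6119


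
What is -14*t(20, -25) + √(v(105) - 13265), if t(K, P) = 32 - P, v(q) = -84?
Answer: -798 + I*√13349 ≈ -798.0 + 115.54*I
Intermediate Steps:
-14*t(20, -25) + √(v(105) - 13265) = -14*(32 - 1*(-25)) + √(-84 - 13265) = -14*(32 + 25) + √(-13349) = -14*57 + I*√13349 = -798 + I*√13349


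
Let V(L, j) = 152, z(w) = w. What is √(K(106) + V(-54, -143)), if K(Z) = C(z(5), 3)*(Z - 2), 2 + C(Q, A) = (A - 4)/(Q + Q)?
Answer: 2*I*√415/5 ≈ 8.1486*I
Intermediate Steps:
C(Q, A) = -2 + (-4 + A)/(2*Q) (C(Q, A) = -2 + (A - 4)/(Q + Q) = -2 + (-4 + A)/((2*Q)) = -2 + (-4 + A)*(1/(2*Q)) = -2 + (-4 + A)/(2*Q))
K(Z) = 21/5 - 21*Z/10 (K(Z) = ((½)*(-4 + 3 - 4*5)/5)*(Z - 2) = ((½)*(⅕)*(-4 + 3 - 20))*(-2 + Z) = ((½)*(⅕)*(-21))*(-2 + Z) = -21*(-2 + Z)/10 = 21/5 - 21*Z/10)
√(K(106) + V(-54, -143)) = √((21/5 - 21/10*106) + 152) = √((21/5 - 1113/5) + 152) = √(-1092/5 + 152) = √(-332/5) = 2*I*√415/5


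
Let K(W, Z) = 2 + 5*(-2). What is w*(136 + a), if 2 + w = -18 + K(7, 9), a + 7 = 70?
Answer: -5572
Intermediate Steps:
a = 63 (a = -7 + 70 = 63)
K(W, Z) = -8 (K(W, Z) = 2 - 10 = -8)
w = -28 (w = -2 + (-18 - 8) = -2 - 26 = -28)
w*(136 + a) = -28*(136 + 63) = -28*199 = -5572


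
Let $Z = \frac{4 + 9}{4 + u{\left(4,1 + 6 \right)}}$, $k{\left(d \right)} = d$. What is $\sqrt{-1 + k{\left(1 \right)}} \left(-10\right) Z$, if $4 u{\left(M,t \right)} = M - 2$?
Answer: $0$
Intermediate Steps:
$u{\left(M,t \right)} = - \frac{1}{2} + \frac{M}{4}$ ($u{\left(M,t \right)} = \frac{M - 2}{4} = \frac{-2 + M}{4} = - \frac{1}{2} + \frac{M}{4}$)
$Z = \frac{26}{9}$ ($Z = \frac{4 + 9}{4 + \left(- \frac{1}{2} + \frac{1}{4} \cdot 4\right)} = \frac{13}{4 + \left(- \frac{1}{2} + 1\right)} = \frac{13}{4 + \frac{1}{2}} = \frac{13}{\frac{9}{2}} = 13 \cdot \frac{2}{9} = \frac{26}{9} \approx 2.8889$)
$\sqrt{-1 + k{\left(1 \right)}} \left(-10\right) Z = \sqrt{-1 + 1} \left(-10\right) \frac{26}{9} = \sqrt{0} \left(-10\right) \frac{26}{9} = 0 \left(-10\right) \frac{26}{9} = 0 \cdot \frac{26}{9} = 0$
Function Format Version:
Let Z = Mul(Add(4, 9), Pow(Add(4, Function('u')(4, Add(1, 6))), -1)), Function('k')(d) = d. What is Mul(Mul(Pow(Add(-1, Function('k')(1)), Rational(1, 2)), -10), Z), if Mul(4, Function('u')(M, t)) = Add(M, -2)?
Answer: 0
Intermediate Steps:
Function('u')(M, t) = Add(Rational(-1, 2), Mul(Rational(1, 4), M)) (Function('u')(M, t) = Mul(Rational(1, 4), Add(M, -2)) = Mul(Rational(1, 4), Add(-2, M)) = Add(Rational(-1, 2), Mul(Rational(1, 4), M)))
Z = Rational(26, 9) (Z = Mul(Add(4, 9), Pow(Add(4, Add(Rational(-1, 2), Mul(Rational(1, 4), 4))), -1)) = Mul(13, Pow(Add(4, Add(Rational(-1, 2), 1)), -1)) = Mul(13, Pow(Add(4, Rational(1, 2)), -1)) = Mul(13, Pow(Rational(9, 2), -1)) = Mul(13, Rational(2, 9)) = Rational(26, 9) ≈ 2.8889)
Mul(Mul(Pow(Add(-1, Function('k')(1)), Rational(1, 2)), -10), Z) = Mul(Mul(Pow(Add(-1, 1), Rational(1, 2)), -10), Rational(26, 9)) = Mul(Mul(Pow(0, Rational(1, 2)), -10), Rational(26, 9)) = Mul(Mul(0, -10), Rational(26, 9)) = Mul(0, Rational(26, 9)) = 0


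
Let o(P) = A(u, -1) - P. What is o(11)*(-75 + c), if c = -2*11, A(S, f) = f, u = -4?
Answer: 1164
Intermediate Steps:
c = -22
o(P) = -1 - P
o(11)*(-75 + c) = (-1 - 1*11)*(-75 - 22) = (-1 - 11)*(-97) = -12*(-97) = 1164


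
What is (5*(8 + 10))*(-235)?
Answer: -21150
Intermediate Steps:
(5*(8 + 10))*(-235) = (5*18)*(-235) = 90*(-235) = -21150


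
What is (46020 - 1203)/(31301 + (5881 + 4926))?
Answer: 14939/14036 ≈ 1.0643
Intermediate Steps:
(46020 - 1203)/(31301 + (5881 + 4926)) = 44817/(31301 + 10807) = 44817/42108 = 44817*(1/42108) = 14939/14036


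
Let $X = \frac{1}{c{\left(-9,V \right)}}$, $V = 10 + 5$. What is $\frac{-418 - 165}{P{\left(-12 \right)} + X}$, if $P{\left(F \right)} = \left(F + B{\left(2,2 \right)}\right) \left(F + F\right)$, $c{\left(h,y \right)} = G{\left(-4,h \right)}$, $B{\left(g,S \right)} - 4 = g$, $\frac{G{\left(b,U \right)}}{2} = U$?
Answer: $- \frac{10494}{2591} \approx -4.0502$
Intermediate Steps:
$G{\left(b,U \right)} = 2 U$
$B{\left(g,S \right)} = 4 + g$
$V = 15$
$c{\left(h,y \right)} = 2 h$
$P{\left(F \right)} = 2 F \left(6 + F\right)$ ($P{\left(F \right)} = \left(F + \left(4 + 2\right)\right) \left(F + F\right) = \left(F + 6\right) 2 F = \left(6 + F\right) 2 F = 2 F \left(6 + F\right)$)
$X = - \frac{1}{18}$ ($X = \frac{1}{2 \left(-9\right)} = \frac{1}{-18} = - \frac{1}{18} \approx -0.055556$)
$\frac{-418 - 165}{P{\left(-12 \right)} + X} = \frac{-418 - 165}{2 \left(-12\right) \left(6 - 12\right) - \frac{1}{18}} = - \frac{583}{2 \left(-12\right) \left(-6\right) - \frac{1}{18}} = - \frac{583}{144 - \frac{1}{18}} = - \frac{583}{\frac{2591}{18}} = \left(-583\right) \frac{18}{2591} = - \frac{10494}{2591}$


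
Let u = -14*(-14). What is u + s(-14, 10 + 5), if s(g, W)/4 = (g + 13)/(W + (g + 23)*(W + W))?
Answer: 55856/285 ≈ 195.99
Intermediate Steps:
s(g, W) = 4*(13 + g)/(W + 2*W*(23 + g)) (s(g, W) = 4*((g + 13)/(W + (g + 23)*(W + W))) = 4*((13 + g)/(W + (23 + g)*(2*W))) = 4*((13 + g)/(W + 2*W*(23 + g))) = 4*(13 + g)/(W + 2*W*(23 + g)))
u = 196
u + s(-14, 10 + 5) = 196 + 4*(13 - 14)/((10 + 5)*(47 + 2*(-14))) = 196 + 4*(-1)/(15*(47 - 28)) = 196 + 4*(1/15)*(-1)/19 = 196 + 4*(1/15)*(1/19)*(-1) = 196 - 4/285 = 55856/285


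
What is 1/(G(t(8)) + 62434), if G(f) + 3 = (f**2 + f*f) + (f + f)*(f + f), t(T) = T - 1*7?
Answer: 1/62437 ≈ 1.6016e-5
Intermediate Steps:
t(T) = -7 + T (t(T) = T - 7 = -7 + T)
G(f) = -3 + 6*f**2 (G(f) = -3 + ((f**2 + f*f) + (f + f)*(f + f)) = -3 + ((f**2 + f**2) + (2*f)*(2*f)) = -3 + (2*f**2 + 4*f**2) = -3 + 6*f**2)
1/(G(t(8)) + 62434) = 1/((-3 + 6*(-7 + 8)**2) + 62434) = 1/((-3 + 6*1**2) + 62434) = 1/((-3 + 6*1) + 62434) = 1/((-3 + 6) + 62434) = 1/(3 + 62434) = 1/62437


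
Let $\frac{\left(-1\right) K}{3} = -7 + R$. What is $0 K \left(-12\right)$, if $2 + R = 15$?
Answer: $0$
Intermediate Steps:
$R = 13$ ($R = -2 + 15 = 13$)
$K = -18$ ($K = - 3 \left(-7 + 13\right) = \left(-3\right) 6 = -18$)
$0 K \left(-12\right) = 0 \left(-18\right) \left(-12\right) = 0 \left(-12\right) = 0$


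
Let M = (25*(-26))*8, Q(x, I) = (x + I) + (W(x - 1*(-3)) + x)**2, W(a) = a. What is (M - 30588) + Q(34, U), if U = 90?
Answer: -30623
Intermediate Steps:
Q(x, I) = I + x + (3 + 2*x)**2 (Q(x, I) = (x + I) + ((x - 1*(-3)) + x)**2 = (I + x) + ((x + 3) + x)**2 = (I + x) + ((3 + x) + x)**2 = (I + x) + (3 + 2*x)**2 = I + x + (3 + 2*x)**2)
M = -5200 (M = -650*8 = -5200)
(M - 30588) + Q(34, U) = (-5200 - 30588) + (90 + 34 + (3 + 2*34)**2) = -35788 + (90 + 34 + (3 + 68)**2) = -35788 + (90 + 34 + 71**2) = -35788 + (90 + 34 + 5041) = -35788 + 5165 = -30623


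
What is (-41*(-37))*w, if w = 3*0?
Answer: 0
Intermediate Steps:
w = 0
(-41*(-37))*w = -41*(-37)*0 = 1517*0 = 0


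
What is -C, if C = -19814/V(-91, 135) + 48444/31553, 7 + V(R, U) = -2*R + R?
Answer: 310560923/1325226 ≈ 234.35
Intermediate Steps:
V(R, U) = -7 - R (V(R, U) = -7 + (-2*R + R) = -7 - R)
C = -310560923/1325226 (C = -19814/(-7 - 1*(-91)) + 48444/31553 = -19814/(-7 + 91) + 48444*(1/31553) = -19814/84 + 48444/31553 = -19814*1/84 + 48444/31553 = -9907/42 + 48444/31553 = -310560923/1325226 ≈ -234.35)
-C = -1*(-310560923/1325226) = 310560923/1325226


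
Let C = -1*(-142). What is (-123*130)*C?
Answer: -2270580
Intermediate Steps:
C = 142
(-123*130)*C = -123*130*142 = -15990*142 = -2270580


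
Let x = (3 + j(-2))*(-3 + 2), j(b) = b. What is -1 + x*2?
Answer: -3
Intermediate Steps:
x = -1 (x = (3 - 2)*(-3 + 2) = 1*(-1) = -1)
-1 + x*2 = -1 - 1*2 = -1 - 2 = -3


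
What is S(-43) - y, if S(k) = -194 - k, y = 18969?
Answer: -19120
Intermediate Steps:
S(-43) - y = (-194 - 1*(-43)) - 1*18969 = (-194 + 43) - 18969 = -151 - 18969 = -19120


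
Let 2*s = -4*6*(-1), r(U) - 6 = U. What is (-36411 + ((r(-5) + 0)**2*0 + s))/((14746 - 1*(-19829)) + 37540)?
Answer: -36399/72115 ≈ -0.50474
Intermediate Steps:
r(U) = 6 + U
s = 12 (s = (-4*6*(-1))/2 = (-24*(-1))/2 = (1/2)*24 = 12)
(-36411 + ((r(-5) + 0)**2*0 + s))/((14746 - 1*(-19829)) + 37540) = (-36411 + (((6 - 5) + 0)**2*0 + 12))/((14746 - 1*(-19829)) + 37540) = (-36411 + ((1 + 0)**2*0 + 12))/((14746 + 19829) + 37540) = (-36411 + (1**2*0 + 12))/(34575 + 37540) = (-36411 + (1*0 + 12))/72115 = (-36411 + (0 + 12))*(1/72115) = (-36411 + 12)*(1/72115) = -36399*1/72115 = -36399/72115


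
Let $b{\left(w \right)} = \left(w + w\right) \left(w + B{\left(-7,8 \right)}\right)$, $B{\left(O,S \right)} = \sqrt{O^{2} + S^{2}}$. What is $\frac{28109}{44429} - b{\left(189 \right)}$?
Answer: $- \frac{3174068509}{44429} - 378 \sqrt{113} \approx -75460.0$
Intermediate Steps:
$b{\left(w \right)} = 2 w \left(w + \sqrt{113}\right)$ ($b{\left(w \right)} = \left(w + w\right) \left(w + \sqrt{\left(-7\right)^{2} + 8^{2}}\right) = 2 w \left(w + \sqrt{49 + 64}\right) = 2 w \left(w + \sqrt{113}\right)$)
$\frac{28109}{44429} - b{\left(189 \right)} = \frac{28109}{44429} - 2 \cdot 189 \left(189 + \sqrt{113}\right) = 28109 \cdot \frac{1}{44429} - \left(71442 + 378 \sqrt{113}\right) = \frac{28109}{44429} - \left(71442 + 378 \sqrt{113}\right) = - \frac{3174068509}{44429} - 378 \sqrt{113}$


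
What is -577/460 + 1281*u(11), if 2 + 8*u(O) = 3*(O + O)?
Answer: 4713503/460 ≈ 10247.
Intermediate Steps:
u(O) = -¼ + 3*O/4 (u(O) = -¼ + (3*(O + O))/8 = -¼ + (3*(2*O))/8 = -¼ + (6*O)/8 = -¼ + 3*O/4)
-577/460 + 1281*u(11) = -577/460 + 1281*(-¼ + (¾)*11) = -577*1/460 + 1281*(-¼ + 33/4) = -577/460 + 1281*8 = -577/460 + 10248 = 4713503/460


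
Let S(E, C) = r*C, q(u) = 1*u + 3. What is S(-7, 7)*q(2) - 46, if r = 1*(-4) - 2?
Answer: -256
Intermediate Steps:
q(u) = 3 + u (q(u) = u + 3 = 3 + u)
r = -6 (r = -4 - 2 = -6)
S(E, C) = -6*C
S(-7, 7)*q(2) - 46 = (-6*7)*(3 + 2) - 46 = -42*5 - 46 = -210 - 46 = -256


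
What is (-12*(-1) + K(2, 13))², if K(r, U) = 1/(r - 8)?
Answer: 5041/36 ≈ 140.03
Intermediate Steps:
K(r, U) = 1/(-8 + r)
(-12*(-1) + K(2, 13))² = (-12*(-1) + 1/(-8 + 2))² = (12 + 1/(-6))² = (12 - ⅙)² = (71/6)² = 5041/36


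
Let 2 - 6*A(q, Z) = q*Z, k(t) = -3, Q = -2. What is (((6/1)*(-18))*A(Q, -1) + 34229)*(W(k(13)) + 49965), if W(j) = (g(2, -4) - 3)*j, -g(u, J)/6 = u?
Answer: 1711792290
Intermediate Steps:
g(u, J) = -6*u
W(j) = -15*j (W(j) = (-6*2 - 3)*j = (-12 - 3)*j = -15*j)
A(q, Z) = ⅓ - Z*q/6 (A(q, Z) = ⅓ - q*Z/6 = ⅓ - Z*q/6)
(((6/1)*(-18))*A(Q, -1) + 34229)*(W(k(13)) + 49965) = (((6/1)*(-18))*(⅓ - ⅙*(-1)*(-2)) + 34229)*(-15*(-3) + 49965) = (((6*1)*(-18))*(⅓ - ⅓) + 34229)*(45 + 49965) = ((6*(-18))*0 + 34229)*50010 = (-108*0 + 34229)*50010 = (0 + 34229)*50010 = 34229*50010 = 1711792290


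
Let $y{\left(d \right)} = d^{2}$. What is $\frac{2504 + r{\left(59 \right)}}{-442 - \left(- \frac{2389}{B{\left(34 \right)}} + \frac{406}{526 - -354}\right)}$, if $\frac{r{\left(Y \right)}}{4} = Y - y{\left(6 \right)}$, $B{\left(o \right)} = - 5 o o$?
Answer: $- \frac{66021472}{11263189} \approx -5.8617$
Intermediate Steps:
$B{\left(o \right)} = - 5 o^{2}$
$r{\left(Y \right)} = -144 + 4 Y$ ($r{\left(Y \right)} = 4 \left(Y - 6^{2}\right) = 4 \left(Y - 36\right) = 4 \left(-36 + Y\right) = -144 + 4 Y$)
$\frac{2504 + r{\left(59 \right)}}{-442 - \left(- \frac{2389}{B{\left(34 \right)}} + \frac{406}{526 - -354}\right)} = \frac{2504 + \left(-144 + 4 \cdot 59\right)}{-442 + \left(- \frac{406}{526 - -354} + \frac{2389}{\left(-5\right) 34^{2}}\right)} = \frac{2504 + \left(-144 + 236\right)}{-442 + \left(- \frac{406}{526 + 354} + \frac{2389}{\left(-5\right) 1156}\right)} = \frac{2504 + 92}{-442 + \left(- \frac{406}{880} + \frac{2389}{-5780}\right)} = \frac{2596}{-442 + \left(\left(-406\right) \frac{1}{880} + 2389 \left(- \frac{1}{5780}\right)\right)} = \frac{2596}{-442 - \frac{22245}{25432}} = \frac{2596}{- \frac{11263189}{25432}} = 2596 \left(- \frac{25432}{11263189}\right) = - \frac{66021472}{11263189}$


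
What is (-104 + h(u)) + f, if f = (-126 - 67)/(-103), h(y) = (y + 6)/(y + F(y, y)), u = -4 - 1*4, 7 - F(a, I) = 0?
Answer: -10313/103 ≈ -100.13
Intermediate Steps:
F(a, I) = 7 (F(a, I) = 7 - 1*0 = 7 + 0 = 7)
u = -8 (u = -4 - 4 = -8)
h(y) = (6 + y)/(7 + y) (h(y) = (y + 6)/(y + 7) = (6 + y)/(7 + y))
f = 193/103 (f = -193*(-1/103) = 193/103 ≈ 1.8738)
(-104 + h(u)) + f = (-104 + (6 - 8)/(7 - 8)) + 193/103 = (-104 - 2/(-1)) + 193/103 = (-104 - 1*(-2)) + 193/103 = (-104 + 2) + 193/103 = -102 + 193/103 = -10313/103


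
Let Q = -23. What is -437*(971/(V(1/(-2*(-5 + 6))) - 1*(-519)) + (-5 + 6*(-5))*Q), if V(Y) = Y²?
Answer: -732354753/2077 ≈ -3.5260e+5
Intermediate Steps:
-437*(971/(V(1/(-2*(-5 + 6))) - 1*(-519)) + (-5 + 6*(-5))*Q) = -437*(971/((1/(-2*(-5 + 6)))² - 1*(-519)) + (-5 + 6*(-5))*(-23)) = -437*(971/((1/(-2*1))² + 519) + (-5 - 30)*(-23)) = -437*(971/((1/(-2))² + 519) - 35*(-23)) = -437*(971/((-½)² + 519) + 805) = -437*(971/(¼ + 519) + 805) = -437*(971/(2077/4) + 805) = -437*(971*(4/2077) + 805) = -437*(3884/2077 + 805) = -437*1675869/2077 = -732354753/2077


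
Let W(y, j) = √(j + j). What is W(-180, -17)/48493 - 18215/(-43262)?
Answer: 18215/43262 + I*√34/48493 ≈ 0.42104 + 0.00012024*I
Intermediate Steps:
W(y, j) = √2*√j (W(y, j) = √(2*j) = √2*√j)
W(-180, -17)/48493 - 18215/(-43262) = (√2*√(-17))/48493 - 18215/(-43262) = (√2*(I*√17))*(1/48493) - 18215*(-1/43262) = (I*√34)*(1/48493) + 18215/43262 = I*√34/48493 + 18215/43262 = 18215/43262 + I*√34/48493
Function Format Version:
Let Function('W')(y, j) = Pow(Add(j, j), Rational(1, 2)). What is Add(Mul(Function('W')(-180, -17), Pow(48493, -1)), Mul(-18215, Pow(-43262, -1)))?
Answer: Add(Rational(18215, 43262), Mul(Rational(1, 48493), I, Pow(34, Rational(1, 2)))) ≈ Add(0.42104, Mul(0.00012024, I))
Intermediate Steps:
Function('W')(y, j) = Mul(Pow(2, Rational(1, 2)), Pow(j, Rational(1, 2))) (Function('W')(y, j) = Pow(Mul(2, j), Rational(1, 2)) = Mul(Pow(2, Rational(1, 2)), Pow(j, Rational(1, 2))))
Add(Mul(Function('W')(-180, -17), Pow(48493, -1)), Mul(-18215, Pow(-43262, -1))) = Add(Mul(Mul(Pow(2, Rational(1, 2)), Pow(-17, Rational(1, 2))), Pow(48493, -1)), Mul(-18215, Pow(-43262, -1))) = Add(Mul(Mul(Pow(2, Rational(1, 2)), Mul(I, Pow(17, Rational(1, 2)))), Rational(1, 48493)), Mul(-18215, Rational(-1, 43262))) = Add(Mul(Mul(I, Pow(34, Rational(1, 2))), Rational(1, 48493)), Rational(18215, 43262)) = Add(Mul(Rational(1, 48493), I, Pow(34, Rational(1, 2))), Rational(18215, 43262)) = Add(Rational(18215, 43262), Mul(Rational(1, 48493), I, Pow(34, Rational(1, 2))))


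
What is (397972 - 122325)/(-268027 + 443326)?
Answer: 275647/175299 ≈ 1.5724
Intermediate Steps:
(397972 - 122325)/(-268027 + 443326) = 275647/175299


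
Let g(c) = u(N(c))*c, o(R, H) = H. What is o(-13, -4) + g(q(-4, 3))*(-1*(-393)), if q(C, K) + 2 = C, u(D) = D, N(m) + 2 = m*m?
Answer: -80176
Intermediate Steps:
N(m) = -2 + m**2 (N(m) = -2 + m*m = -2 + m**2)
q(C, K) = -2 + C
g(c) = c*(-2 + c**2) (g(c) = (-2 + c**2)*c = c*(-2 + c**2))
o(-13, -4) + g(q(-4, 3))*(-1*(-393)) = -4 + ((-2 - 4)*(-2 + (-2 - 4)**2))*(-1*(-393)) = -4 - 6*(-2 + (-6)**2)*393 = -4 - 6*(-2 + 36)*393 = -4 - 6*34*393 = -4 - 204*393 = -4 - 80172 = -80176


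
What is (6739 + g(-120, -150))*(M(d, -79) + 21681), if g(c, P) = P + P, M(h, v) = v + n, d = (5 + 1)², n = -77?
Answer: 138599475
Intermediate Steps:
d = 36 (d = 6² = 36)
M(h, v) = -77 + v (M(h, v) = v - 77 = -77 + v)
g(c, P) = 2*P
(6739 + g(-120, -150))*(M(d, -79) + 21681) = (6739 + 2*(-150))*((-77 - 79) + 21681) = (6739 - 300)*(-156 + 21681) = 6439*21525 = 138599475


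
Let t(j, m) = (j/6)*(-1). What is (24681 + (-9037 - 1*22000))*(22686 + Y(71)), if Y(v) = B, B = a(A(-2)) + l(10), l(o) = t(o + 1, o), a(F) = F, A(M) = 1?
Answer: -432560758/3 ≈ -1.4419e+8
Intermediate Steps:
t(j, m) = -j/6 (t(j, m) = (j*(1/6))*(-1) = (j/6)*(-1) = -j/6)
l(o) = -1/6 - o/6 (l(o) = -(o + 1)/6 = -(1 + o)/6 = -1/6 - o/6)
B = -5/6 (B = 1 + (-1/6 - 1/6*10) = 1 + (-1/6 - 5/3) = 1 - 11/6 = -5/6 ≈ -0.83333)
Y(v) = -5/6
(24681 + (-9037 - 1*22000))*(22686 + Y(71)) = (24681 + (-9037 - 1*22000))*(22686 - 5/6) = (24681 + (-9037 - 22000))*(136111/6) = (24681 - 31037)*(136111/6) = -6356*136111/6 = -432560758/3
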